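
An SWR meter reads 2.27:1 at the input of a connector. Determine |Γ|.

|Γ| = (S − 1)/(S + 1) = (2.27 − 1)/(2.27 + 1) = 1.27/3.27

|Γ| ≈ 0.388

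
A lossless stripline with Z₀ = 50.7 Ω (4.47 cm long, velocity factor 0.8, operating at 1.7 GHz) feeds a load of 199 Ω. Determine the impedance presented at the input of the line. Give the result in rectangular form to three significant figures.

Z_in ≈ 15.3 + j20.8 Ω

λ = v/f = 0.8·c / 1.7 GHz = 0.141 m
βl = 2π·l/λ = 2π × 0.317 = 114°
tan(βl) = tan(114°) = -2.25
Z_in = Z_0·(Z_L + jZ_0·tanβl)/(Z_0 + jZ_L·tanβl)
     = 50.7·(199 − j114)/(50.7 − j447)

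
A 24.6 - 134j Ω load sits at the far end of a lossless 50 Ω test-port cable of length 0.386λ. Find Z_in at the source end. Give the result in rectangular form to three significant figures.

βl = 2π × 0.386 = 139°
tan(βl) = tan(139°) = -0.871
Z_in = Z_0·(Z_L + jZ_0·tanβl)/(Z_0 + jZ_L·tanβl)
     = 50·(24.6 − j178)/(-66.6 − j21.4)

Z_in ≈ 22.1 + j126 Ω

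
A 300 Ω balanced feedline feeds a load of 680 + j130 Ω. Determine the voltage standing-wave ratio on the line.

VSWR ≈ 2.37

Γ = (Z_L − Z_0)/(Z_L + Z_0) = (380 + j130)/(980 + j130)
|Γ| = 402/989 = 0.406
VSWR = (1 + |Γ|)/(1 − |Γ|) = 1.41/0.594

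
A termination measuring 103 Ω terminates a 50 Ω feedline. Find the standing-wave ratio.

VSWR ≈ 2.06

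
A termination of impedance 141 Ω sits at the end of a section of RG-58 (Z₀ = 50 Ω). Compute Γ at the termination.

Γ = (Z_L − Z_0)/(Z_L + Z_0) = (141 − 50)/(141 + 50) = 91/191

Γ = 0.476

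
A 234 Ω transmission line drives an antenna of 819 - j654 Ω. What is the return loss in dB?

Γ = (585 − j654)/(1053 − j654), |Γ| = 0.708
RL = −20·log₁₀|Γ| = −20·log₁₀(0.708)

RL ≈ 3 dB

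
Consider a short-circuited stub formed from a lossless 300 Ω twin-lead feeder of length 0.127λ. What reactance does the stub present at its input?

βl = 2π × 0.127 = 45.7°
tan(βl) = 1.03
For a short-circuited stub, Z_in = jZ_0·tan(βl)

X_in ≈ 308 Ω (inductive)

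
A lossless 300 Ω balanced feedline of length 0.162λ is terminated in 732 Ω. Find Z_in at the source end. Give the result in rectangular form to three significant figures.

Z_in ≈ 160 − j145 Ω

βl = 2π × 0.162 = 58.3°
tan(βl) = tan(58.3°) = 1.62
Z_in = Z_0·(Z_L + jZ_0·tanβl)/(Z_0 + jZ_L·tanβl)
     = 300·(732 + j486)/(300 + j1190)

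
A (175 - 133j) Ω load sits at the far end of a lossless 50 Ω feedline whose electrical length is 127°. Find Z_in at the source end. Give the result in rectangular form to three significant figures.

Z_in ≈ 17.3 + j47.1 Ω

tan(βl) = tan(127°) = -1.33
Z_in = Z_0·(Z_L + jZ_0·tanβl)/(Z_0 + jZ_L·tanβl)
     = 50·(175 − j199)/(-126 − j232)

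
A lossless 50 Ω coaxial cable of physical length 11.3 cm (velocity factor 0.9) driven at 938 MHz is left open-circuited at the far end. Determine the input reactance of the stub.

λ = v/f = 0.9·c / 938 MHz = 0.288 m
βl = 2π·l/λ = 2π × 0.393 = 141°
tan(βl) = -0.8
For an open-circuited stub, Z_in = −jZ_0·cot(βl) = −jZ_0/tan(βl)

X_in ≈ 62.5 Ω (inductive)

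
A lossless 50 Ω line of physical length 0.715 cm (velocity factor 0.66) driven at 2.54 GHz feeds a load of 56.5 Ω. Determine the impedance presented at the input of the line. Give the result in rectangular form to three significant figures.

λ = v/f = 0.66·c / 2.54 GHz = 0.078 m
βl = 2π·l/λ = 2π × 0.0917 = 33°
tan(βl) = tan(33°) = 0.65
Z_in = Z_0·(Z_L + jZ_0·tanβl)/(Z_0 + jZ_L·tanβl)
     = 50·(56.5 + j32.5)/(50 + j36.7)

Z_in ≈ 52.2 − j5.85 Ω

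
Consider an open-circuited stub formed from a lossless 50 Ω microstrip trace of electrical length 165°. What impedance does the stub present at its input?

Z_in ≈ +j187 Ω

tan(βl) = -0.268
For an open-circuited stub, Z_in = −jZ_0·cot(βl) = −jZ_0/tan(βl)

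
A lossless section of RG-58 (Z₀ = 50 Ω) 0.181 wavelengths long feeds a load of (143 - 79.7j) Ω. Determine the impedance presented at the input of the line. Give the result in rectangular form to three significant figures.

Z_in ≈ 14 − j13.1 Ω

βl = 2π × 0.181 = 65.2°
tan(βl) = tan(65.2°) = 2.16
Z_in = Z_0·(Z_L + jZ_0·tanβl)/(Z_0 + jZ_L·tanβl)
     = 50·(143 + j28.3)/(222 + j309)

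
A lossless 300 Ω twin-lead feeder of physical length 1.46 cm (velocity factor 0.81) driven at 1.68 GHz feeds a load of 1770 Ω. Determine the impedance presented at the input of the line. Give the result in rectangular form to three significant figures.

Z_in ≈ 138 − j376 Ω

λ = v/f = 0.81·c / 1.68 GHz = 0.145 m
βl = 2π·l/λ = 2π × 0.101 = 36.3°
tan(βl) = tan(36.3°) = 0.736
Z_in = Z_0·(Z_L + jZ_0·tanβl)/(Z_0 + jZ_L·tanβl)
     = 300·(1770 + j221)/(300 + j1300)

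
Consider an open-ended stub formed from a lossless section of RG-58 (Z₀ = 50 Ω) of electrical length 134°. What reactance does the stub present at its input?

tan(βl) = -1.04
For an open-ended stub, Z_in = −jZ_0·cot(βl) = −jZ_0/tan(βl)

X_in ≈ 48.3 Ω (inductive)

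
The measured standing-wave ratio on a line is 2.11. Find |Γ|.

|Γ| = (S − 1)/(S + 1) = (2.11 − 1)/(2.11 + 1) = 1.11/3.11

|Γ| ≈ 0.357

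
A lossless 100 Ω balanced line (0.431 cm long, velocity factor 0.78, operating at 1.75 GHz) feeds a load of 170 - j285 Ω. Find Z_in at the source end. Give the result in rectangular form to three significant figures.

λ = v/f = 0.78·c / 1.75 GHz = 0.134 m
βl = 2π·l/λ = 2π × 0.0322 = 11.6°
tan(βl) = tan(11.6°) = 0.205
Z_in = Z_0·(Z_L + jZ_0·tanβl)/(Z_0 + jZ_L·tanβl)
     = 100·(170 − j264)/(159 + j34.9)

Z_in ≈ 67.2 − j182 Ω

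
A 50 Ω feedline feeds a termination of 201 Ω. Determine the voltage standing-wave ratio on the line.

For a purely resistive load, VSWR = R_L/Z_0 or Z_0/R_L (whichever > 1) = 201/50

VSWR ≈ 4.02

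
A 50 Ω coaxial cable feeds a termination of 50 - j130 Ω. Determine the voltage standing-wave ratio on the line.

Γ = (Z_L − Z_0)/(Z_L + Z_0) = (0 − j130)/(100 − j130)
|Γ| = 130/164 = 0.793
VSWR = (1 + |Γ|)/(1 − |Γ|) = 1.79/0.207

VSWR ≈ 8.64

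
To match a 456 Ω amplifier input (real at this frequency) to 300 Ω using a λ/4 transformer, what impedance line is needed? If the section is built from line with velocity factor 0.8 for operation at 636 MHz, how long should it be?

Z_qwt ≈ 370 Ω; length ≈ 9.43 cm

Z_qwt = √(Z_0·R_L) = √(300 × 456) = √136800
λ = 0.8·c/f = 0.377 m, so l = λ/4 = 0.0943 m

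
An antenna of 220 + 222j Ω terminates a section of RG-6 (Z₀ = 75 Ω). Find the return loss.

RL ≈ 2.88 dB

Γ = (145 + j222)/(295 + j222), |Γ| = 0.718
RL = −20·log₁₀|Γ| = −20·log₁₀(0.718)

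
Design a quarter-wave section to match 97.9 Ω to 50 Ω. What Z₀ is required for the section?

Z_qwt ≈ 70 Ω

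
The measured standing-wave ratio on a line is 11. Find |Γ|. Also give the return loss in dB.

|Γ| ≈ 0.833; return loss ≈ 1.58 dB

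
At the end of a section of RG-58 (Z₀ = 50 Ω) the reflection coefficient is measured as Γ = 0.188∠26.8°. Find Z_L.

Z_L = Z_0·(1 + Γ)/(1 − Γ) = 50·(1.17 + j0.0848)/(0.832 − j0.0848)

Z_L ≈ 68.9 + j12.1 Ω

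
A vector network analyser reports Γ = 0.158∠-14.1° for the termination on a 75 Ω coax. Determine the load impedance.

Z_L ≈ 102 − j8.04 Ω

Z_L = Z_0·(1 + Γ)/(1 − Γ) = 75·(1.15 − j0.0385)/(0.847 + j0.0385)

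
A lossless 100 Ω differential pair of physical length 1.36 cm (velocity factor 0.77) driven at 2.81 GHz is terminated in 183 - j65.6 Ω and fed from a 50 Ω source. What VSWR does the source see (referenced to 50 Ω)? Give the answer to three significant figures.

λ = v/f = 0.77·c / 2.81 GHz = 0.0822 m
βl = 2π·l/λ = 2π × 0.165 = 59.6°
tan(βl) = 1.7
Z_in = Z_0·(Z_L + jZ_0·tanβl)/(Z_0 + jZ_L·tanβl) = 50.3 − j24.6 Ω
Γ_s = (Z_in − Z_s)/(Z_in + Z_s) = (0.29 − j24.6)/(100 − j24.6), |Γ_s| = 0.238
VSWR = (1 + |Γ_s|)/(1 − |Γ_s|)

VSWR ≈ 1.63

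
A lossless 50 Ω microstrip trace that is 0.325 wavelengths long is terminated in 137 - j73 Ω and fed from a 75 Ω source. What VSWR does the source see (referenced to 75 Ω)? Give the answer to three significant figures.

VSWR ≈ 4.39

βl = 2π × 0.325 = 117°
tan(βl) = -1.96
Z_in = Z_0·(Z_L + jZ_0·tanβl)/(Z_0 + jZ_L·tanβl) = 20.5 + j32.6 Ω
Γ_s = (Z_in − Z_s)/(Z_in + Z_s) = (-54.5 + j32.6)/(95.5 + j32.6), |Γ_s| = 0.629
VSWR = (1 + |Γ_s|)/(1 − |Γ_s|)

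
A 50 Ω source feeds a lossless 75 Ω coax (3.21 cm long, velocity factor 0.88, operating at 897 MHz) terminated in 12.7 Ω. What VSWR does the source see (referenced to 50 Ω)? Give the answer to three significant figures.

λ = v/f = 0.88·c / 897 MHz = 0.294 m
βl = 2π·l/λ = 2π × 0.109 = 39.3°
tan(βl) = 0.817
Z_in = Z_0·(Z_L + jZ_0·tanβl)/(Z_0 + jZ_L·tanβl) = 20.8 + j58.4 Ω
Γ_s = (Z_in − Z_s)/(Z_in + Z_s) = (-29.2 + j58.4)/(70.8 + j58.4), |Γ_s| = 0.712
VSWR = (1 + |Γ_s|)/(1 − |Γ_s|)

VSWR ≈ 5.94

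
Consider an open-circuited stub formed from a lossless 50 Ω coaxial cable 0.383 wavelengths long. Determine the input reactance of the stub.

X_in ≈ 55.3 Ω (inductive)

βl = 2π × 0.383 = 138°
tan(βl) = -0.904
For an open-circuited stub, Z_in = −jZ_0·cot(βl) = −jZ_0/tan(βl)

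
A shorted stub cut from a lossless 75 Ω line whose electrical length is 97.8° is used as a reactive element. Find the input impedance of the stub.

tan(βl) = -7.3
For a shorted stub, Z_in = jZ_0·tan(βl)

Z_in ≈ −j548 Ω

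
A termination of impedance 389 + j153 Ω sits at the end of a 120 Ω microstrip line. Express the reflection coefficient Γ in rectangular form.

Γ ≈ 0.568 + j0.13

Γ = (Z_L − Z_0)/(Z_L + Z_0) = (269 + j153)/(509 + j153)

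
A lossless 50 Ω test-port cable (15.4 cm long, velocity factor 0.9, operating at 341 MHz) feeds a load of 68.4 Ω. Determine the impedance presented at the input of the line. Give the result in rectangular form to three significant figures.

Z_in ≈ 38.7 − j7.91 Ω

λ = v/f = 0.9·c / 341 MHz = 0.792 m
βl = 2π·l/λ = 2π × 0.194 = 70°
tan(βl) = tan(70°) = 2.75
Z_in = Z_0·(Z_L + jZ_0·tanβl)/(Z_0 + jZ_L·tanβl)
     = 50·(68.4 + j138)/(50 + j188)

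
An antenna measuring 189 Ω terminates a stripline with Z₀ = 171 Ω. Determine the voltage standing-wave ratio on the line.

Γ = (189 − 171)/(189 + 171) = 0.05
VSWR = (1 + 0.05)/(1 − 0.05)

VSWR ≈ 1.11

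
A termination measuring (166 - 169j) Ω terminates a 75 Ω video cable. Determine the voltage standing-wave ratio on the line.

Γ = (Z_L − Z_0)/(Z_L + Z_0) = (91 − j169)/(241 − j169)
|Γ| = 192/294 = 0.652
VSWR = (1 + |Γ|)/(1 − |Γ|) = 1.65/0.348

VSWR ≈ 4.75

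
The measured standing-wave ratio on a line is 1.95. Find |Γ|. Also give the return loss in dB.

|Γ| ≈ 0.322; return loss ≈ 9.84 dB

|Γ| = (S − 1)/(S + 1) = (1.95 − 1)/(1.95 + 1) = 0.95/2.95
RL = −20·log₁₀|Γ| = −20·log₁₀(0.322)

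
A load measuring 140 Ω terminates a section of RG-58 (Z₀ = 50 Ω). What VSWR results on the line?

VSWR ≈ 2.8

Γ = (140 − 50)/(140 + 50) = 0.474
VSWR = (1 + 0.474)/(1 − 0.474)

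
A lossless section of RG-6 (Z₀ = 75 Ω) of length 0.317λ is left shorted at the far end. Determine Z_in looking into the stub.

Z_in ≈ −j168 Ω

βl = 2π × 0.317 = 114°
tan(βl) = -2.23
For a shorted stub, Z_in = jZ_0·tan(βl)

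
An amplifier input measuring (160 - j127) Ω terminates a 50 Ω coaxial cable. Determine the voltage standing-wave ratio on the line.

VSWR ≈ 5.34

Γ = (Z_L − Z_0)/(Z_L + Z_0) = (110 − j127)/(210 − j127)
|Γ| = 168/245 = 0.685
VSWR = (1 + |Γ|)/(1 − |Γ|) = 1.68/0.315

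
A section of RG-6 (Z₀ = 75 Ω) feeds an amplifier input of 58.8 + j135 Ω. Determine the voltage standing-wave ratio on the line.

VSWR ≈ 6.03

Γ = (Z_L − Z_0)/(Z_L + Z_0) = (-16.2 + j135)/(133.8 + j135)
|Γ| = 136/190 = 0.715
VSWR = (1 + |Γ|)/(1 − |Γ|) = 1.72/0.285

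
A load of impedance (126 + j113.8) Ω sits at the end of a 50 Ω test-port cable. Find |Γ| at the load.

|Γ| ≈ 0.653

Γ = (Z_L − Z_0)/(Z_L + Z_0) = (76 + j113.8)/(176 + j113.8)
|Γ| = 137/210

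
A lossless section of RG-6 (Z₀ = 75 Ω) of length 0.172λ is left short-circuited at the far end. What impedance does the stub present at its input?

Z_in ≈ +j141 Ω

βl = 2π × 0.172 = 61.9°
tan(βl) = 1.87
For a short-circuited stub, Z_in = jZ_0·tan(βl)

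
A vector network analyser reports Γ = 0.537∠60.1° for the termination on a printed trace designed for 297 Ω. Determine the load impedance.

Z_L ≈ 281 + j367 Ω

Z_L = Z_0·(1 + Γ)/(1 − Γ) = 297·(1.27 + j0.466)/(0.732 − j0.466)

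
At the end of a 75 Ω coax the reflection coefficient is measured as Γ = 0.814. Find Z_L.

Z_L ≈ 731 Ω

Z_L = Z_0·(1 + Γ)/(1 − Γ) = 75·(1.81)/(0.186)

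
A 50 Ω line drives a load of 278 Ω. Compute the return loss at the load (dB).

Γ = (278 − 50)/(278 + 50) = 0.695
RL = −20·log₁₀|Γ| = −20·log₁₀(0.695)

RL ≈ 3.16 dB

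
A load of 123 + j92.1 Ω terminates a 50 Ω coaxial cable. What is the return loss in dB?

Γ = (73 + j92.1)/(173 + j92.1), |Γ| = 0.6
RL = −20·log₁₀|Γ| = −20·log₁₀(0.6)

RL ≈ 4.44 dB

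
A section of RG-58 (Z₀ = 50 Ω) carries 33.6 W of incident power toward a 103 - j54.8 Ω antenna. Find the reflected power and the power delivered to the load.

|Γ| = |(53 − j54.8)/(153 − j54.8)| = 0.469
|Γ|² = 0.22
P_refl = |Γ|²·P_inc = 7.39 W, P_del = (1 − |Γ|²)·P_inc = 26.2 W

P_reflected ≈ 7.39 W; P_delivered ≈ 26.2 W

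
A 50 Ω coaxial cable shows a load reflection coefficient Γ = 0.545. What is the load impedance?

Z_L ≈ 170 Ω

Z_L = Z_0·(1 + Γ)/(1 − Γ) = 50·(1.54)/(0.455)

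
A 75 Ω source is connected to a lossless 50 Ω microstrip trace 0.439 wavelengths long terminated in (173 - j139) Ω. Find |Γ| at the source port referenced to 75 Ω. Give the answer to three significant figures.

βl = 2π × 0.439 = 158°
tan(βl) = -0.403
Z_in = Z_0·(Z_L + jZ_0·tanβl)/(Z_0 + jZ_L·tanβl) = 103 + j133 Ω
Γ_s = (Z_in − Z_s)/(Z_in + Z_s) = (27.6 + j133)/(178 + j133), |Γ_s| = 0.612

|Γ| ≈ 0.612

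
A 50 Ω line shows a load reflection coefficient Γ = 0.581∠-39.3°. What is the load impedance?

Z_L ≈ 75.6 − j83.9 Ω

Z_L = Z_0·(1 + Γ)/(1 − Γ) = 50·(1.45 − j0.368)/(0.55 + j0.368)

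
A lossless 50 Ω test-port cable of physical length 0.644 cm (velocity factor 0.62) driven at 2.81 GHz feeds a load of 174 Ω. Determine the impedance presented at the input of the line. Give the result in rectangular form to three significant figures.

Z_in ≈ 37.3 − j56 Ω

λ = v/f = 0.62·c / 2.81 GHz = 0.0662 m
βl = 2π·l/λ = 2π × 0.0973 = 35°
tan(βl) = tan(35°) = 0.701
Z_in = Z_0·(Z_L + jZ_0·tanβl)/(Z_0 + jZ_L·tanβl)
     = 50·(174 + j35)/(50 + j122)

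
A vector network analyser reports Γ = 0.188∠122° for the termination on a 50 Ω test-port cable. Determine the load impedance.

Z_L ≈ 39.1 + j12.9 Ω

Z_L = Z_0·(1 + Γ)/(1 − Γ) = 50·(0.9 + j0.159)/(1.1 − j0.159)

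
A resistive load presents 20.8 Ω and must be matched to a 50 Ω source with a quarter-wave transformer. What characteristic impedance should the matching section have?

Z_qwt ≈ 32.2 Ω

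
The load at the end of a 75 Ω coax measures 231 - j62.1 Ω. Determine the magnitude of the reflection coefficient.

Γ = (Z_L − Z_0)/(Z_L + Z_0) = (156 − j62.1)/(306 − j62.1)
|Γ| = 168/312

|Γ| ≈ 0.538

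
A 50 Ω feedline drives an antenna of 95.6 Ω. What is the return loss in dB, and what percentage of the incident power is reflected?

Γ = (95.6 − 50)/(95.6 + 50) = 0.313
RL = −20·log₁₀(0.313) = 10.1 dB
P_refl/P_inc = |Γ|² = 0.0981

RL ≈ 10.1 dB; 9.81% of incident power reflected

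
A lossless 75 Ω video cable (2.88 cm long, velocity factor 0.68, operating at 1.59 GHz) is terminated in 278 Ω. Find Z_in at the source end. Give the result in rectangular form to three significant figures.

Z_in ≈ 20.7 − j11.2 Ω

λ = v/f = 0.68·c / 1.59 GHz = 0.128 m
βl = 2π·l/λ = 2π × 0.224 = 80.8°
tan(βl) = tan(80.8°) = 6.18
Z_in = Z_0·(Z_L + jZ_0·tanβl)/(Z_0 + jZ_L·tanβl)
     = 75·(278 + j464)/(75 + j1720)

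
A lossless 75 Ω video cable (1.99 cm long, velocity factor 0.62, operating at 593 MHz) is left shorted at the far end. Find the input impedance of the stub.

λ = v/f = 0.62·c / 593 MHz = 0.314 m
βl = 2π·l/λ = 2π × 0.0634 = 22.8°
tan(βl) = 0.421
For a shorted stub, Z_in = jZ_0·tan(βl)

Z_in ≈ +j31.6 Ω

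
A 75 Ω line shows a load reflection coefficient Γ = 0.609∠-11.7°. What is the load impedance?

Z_L = Z_0·(1 + Γ)/(1 − Γ) = 75·(1.6 − j0.123)/(0.404 + j0.123)

Z_L ≈ 265 − j104 Ω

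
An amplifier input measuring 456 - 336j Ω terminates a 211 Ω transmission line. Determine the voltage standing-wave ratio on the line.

VSWR ≈ 3.51

Γ = (Z_L − Z_0)/(Z_L + Z_0) = (245 − j336)/(667 − j336)
|Γ| = 416/747 = 0.557
VSWR = (1 + |Γ|)/(1 − |Γ|) = 1.56/0.443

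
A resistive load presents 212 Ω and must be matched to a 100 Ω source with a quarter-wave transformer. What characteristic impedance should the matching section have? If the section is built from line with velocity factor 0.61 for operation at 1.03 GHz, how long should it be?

Z_qwt ≈ 146 Ω; length ≈ 4.44 cm

Z_qwt = √(Z_0·R_L) = √(100 × 212) = √21200
λ = 0.61·c/f = 0.178 m, so l = λ/4 = 0.0444 m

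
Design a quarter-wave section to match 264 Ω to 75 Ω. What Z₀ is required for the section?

Z_qwt = √(Z_0·R_L) = √(75 × 264) = √19800

Z_qwt ≈ 141 Ω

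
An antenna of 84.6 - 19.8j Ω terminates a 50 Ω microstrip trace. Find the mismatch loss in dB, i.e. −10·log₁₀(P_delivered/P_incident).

mismatch loss ≈ 0.39 dB

Γ = (34.6 − j19.8)/(134.6 − j19.8), |Γ| = 0.293
|Γ|² = 0.0859, so P_del/P_inc = 1 − |Γ|² = 0.914
ML = −10·log₁₀(1 − |Γ|²)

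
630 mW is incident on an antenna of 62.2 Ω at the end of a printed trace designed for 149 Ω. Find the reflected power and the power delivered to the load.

P_reflected ≈ 106 mW; P_delivered ≈ 524 mW

Γ = (62.2 − 149)/(62.2 + 149) = -0.411
|Γ|² = 0.169
P_refl = |Γ|²·P_inc = 106 mW, P_del = (1 − |Γ|²)·P_inc = 524 mW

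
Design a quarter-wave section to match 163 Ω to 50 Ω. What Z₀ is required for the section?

Z_qwt ≈ 90.3 Ω

Z_qwt = √(Z_0·R_L) = √(50 × 163) = √8150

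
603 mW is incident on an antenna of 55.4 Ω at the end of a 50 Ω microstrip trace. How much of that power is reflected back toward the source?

P_reflected ≈ 1.58 mW

Γ = (55.4 − 50)/(55.4 + 50) = 0.0512
|Γ|² = 0.00262
P_refl = |Γ|²·P_inc = 1.58 mW, P_del = (1 − |Γ|²)·P_inc = 601 mW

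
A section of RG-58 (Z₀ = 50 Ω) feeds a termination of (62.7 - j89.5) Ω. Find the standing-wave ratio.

Γ = (Z_L − Z_0)/(Z_L + Z_0) = (12.7 − j89.5)/(112.7 − j89.5)
|Γ| = 90.4/144 = 0.628
VSWR = (1 + |Γ|)/(1 − |Γ|) = 1.63/0.372

VSWR ≈ 4.38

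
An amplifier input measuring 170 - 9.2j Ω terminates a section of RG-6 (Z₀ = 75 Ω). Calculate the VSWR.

VSWR ≈ 2.27

Γ = (Z_L − Z_0)/(Z_L + Z_0) = (95 − j9.2)/(245 − j9.2)
|Γ| = 95.4/245 = 0.389
VSWR = (1 + |Γ|)/(1 − |Γ|) = 1.39/0.611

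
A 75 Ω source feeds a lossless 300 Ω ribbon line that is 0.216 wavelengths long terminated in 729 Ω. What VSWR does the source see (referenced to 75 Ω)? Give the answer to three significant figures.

VSWR ≈ 2.12

βl = 2π × 0.216 = 77.8°
tan(βl) = 4.61
Z_in = Z_0·(Z_L + jZ_0·tanβl)/(Z_0 + jZ_L·tanβl) = 128 − j53.6 Ω
Γ_s = (Z_in − Z_s)/(Z_in + Z_s) = (53.2 − j53.6)/(203 − j53.6), |Γ_s| = 0.36
VSWR = (1 + |Γ_s|)/(1 − |Γ_s|)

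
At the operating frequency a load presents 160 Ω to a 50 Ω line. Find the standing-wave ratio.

VSWR ≈ 3.2

For a purely resistive load, VSWR = R_L/Z_0 or Z_0/R_L (whichever > 1) = 160/50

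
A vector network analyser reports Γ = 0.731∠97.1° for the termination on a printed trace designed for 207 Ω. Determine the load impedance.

Z_L ≈ 56.2 + j175 Ω

Z_L = Z_0·(1 + Γ)/(1 − Γ) = 207·(0.91 + j0.725)/(1.09 − j0.725)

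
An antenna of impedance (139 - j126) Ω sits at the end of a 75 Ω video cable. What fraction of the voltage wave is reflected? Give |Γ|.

|Γ| ≈ 0.569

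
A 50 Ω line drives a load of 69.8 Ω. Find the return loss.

Γ = (69.8 − 50)/(69.8 + 50) = 0.165
RL = −20·log₁₀|Γ| = −20·log₁₀(0.165)

RL ≈ 15.6 dB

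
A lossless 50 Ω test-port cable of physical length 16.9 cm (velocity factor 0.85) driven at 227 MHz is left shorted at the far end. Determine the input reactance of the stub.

λ = v/f = 0.85·c / 227 MHz = 1.12 m
βl = 2π·l/λ = 2π × 0.15 = 54.2°
tan(βl) = 1.38
For a shorted stub, Z_in = jZ_0·tan(βl)

X_in ≈ 69.2 Ω (inductive)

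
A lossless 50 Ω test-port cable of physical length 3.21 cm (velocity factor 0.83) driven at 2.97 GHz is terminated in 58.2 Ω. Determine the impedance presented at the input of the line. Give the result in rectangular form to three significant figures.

Z_in ≈ 50.2 + j7.61 Ω

λ = v/f = 0.83·c / 2.97 GHz = 0.0838 m
βl = 2π·l/λ = 2π × 0.383 = 138°
tan(βl) = tan(138°) = -0.906
Z_in = Z_0·(Z_L + jZ_0·tanβl)/(Z_0 + jZ_L·tanβl)
     = 50·(58.2 − j45.3)/(50 − j52.7)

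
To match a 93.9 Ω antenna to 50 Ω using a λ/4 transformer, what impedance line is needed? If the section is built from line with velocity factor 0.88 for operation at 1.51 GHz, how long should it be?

Z_qwt = √(Z_0·R_L) = √(50 × 93.9) = √4695
λ = 0.88·c/f = 0.175 m, so l = λ/4 = 0.0437 m

Z_qwt ≈ 68.5 Ω; length ≈ 4.37 cm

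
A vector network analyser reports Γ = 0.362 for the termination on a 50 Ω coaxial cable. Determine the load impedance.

Z_L ≈ 107 Ω

Z_L = Z_0·(1 + Γ)/(1 − Γ) = 50·(1.36)/(0.638)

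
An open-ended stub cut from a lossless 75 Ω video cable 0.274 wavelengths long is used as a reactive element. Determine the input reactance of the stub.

X_in ≈ 11.4 Ω (inductive)

βl = 2π × 0.274 = 98.6°
tan(βl) = -6.58
For an open-ended stub, Z_in = −jZ_0·cot(βl) = −jZ_0/tan(βl)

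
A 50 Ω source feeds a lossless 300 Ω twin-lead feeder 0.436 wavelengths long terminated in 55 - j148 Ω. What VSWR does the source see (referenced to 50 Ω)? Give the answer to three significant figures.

βl = 2π × 0.436 = 157°
tan(βl) = -0.425
Z_in = Z_0·(Z_L + jZ_0·tanβl)/(Z_0 + jZ_L·tanβl) = 103 − j339 Ω
Γ_s = (Z_in − Z_s)/(Z_in + Z_s) = (53 − j339)/(153 − j339), |Γ_s| = 0.922
VSWR = (1 + |Γ_s|)/(1 − |Γ_s|)

VSWR ≈ 24.8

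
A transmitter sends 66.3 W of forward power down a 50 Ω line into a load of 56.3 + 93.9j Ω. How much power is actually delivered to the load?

|Γ| = |(6.3 + j93.9)/(106.3 + j93.9)| = 0.664
|Γ|² = 0.44
P_refl = |Γ|²·P_inc = 29.2 W, P_del = (1 − |Γ|²)·P_inc = 37.1 W

P_delivered ≈ 37.1 W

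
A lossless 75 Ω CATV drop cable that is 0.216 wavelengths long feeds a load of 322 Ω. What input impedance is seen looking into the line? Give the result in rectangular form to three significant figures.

Z_in ≈ 18.2 − j15.3 Ω

βl = 2π × 0.216 = 77.8°
tan(βl) = tan(77.8°) = 4.61
Z_in = Z_0·(Z_L + jZ_0·tanβl)/(Z_0 + jZ_L·tanβl)
     = 75·(322 + j346)/(75 + j1480)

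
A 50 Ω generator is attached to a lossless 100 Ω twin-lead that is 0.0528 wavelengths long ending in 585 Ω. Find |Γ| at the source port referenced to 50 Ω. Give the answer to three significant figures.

|Γ| ≈ 0.83

βl = 2π × 0.0528 = 19°
tan(βl) = 0.344
Z_in = Z_0·(Z_L + jZ_0·tanβl)/(Z_0 + jZ_L·tanβl) = 129 − j226 Ω
Γ_s = (Z_in − Z_s)/(Z_in + Z_s) = (79.3 − j226)/(179 − j226), |Γ_s| = 0.83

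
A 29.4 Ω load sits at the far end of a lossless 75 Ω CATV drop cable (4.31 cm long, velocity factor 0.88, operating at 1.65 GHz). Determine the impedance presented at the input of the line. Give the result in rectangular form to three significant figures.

Z_in ≈ 177 − j46.1 Ω

λ = v/f = 0.88·c / 1.65 GHz = 0.16 m
βl = 2π·l/λ = 2π × 0.269 = 97°
tan(βl) = tan(97°) = -8.17
Z_in = Z_0·(Z_L + jZ_0·tanβl)/(Z_0 + jZ_L·tanβl)
     = 75·(29.4 − j613)/(75 − j240)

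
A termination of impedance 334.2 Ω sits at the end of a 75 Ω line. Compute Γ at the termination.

Γ = (Z_L − Z_0)/(Z_L + Z_0) = (334.2 − 75)/(334.2 + 75) = 259.2/409.2

Γ = 0.633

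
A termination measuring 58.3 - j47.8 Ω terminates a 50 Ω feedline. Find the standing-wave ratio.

VSWR ≈ 2.39

Γ = (Z_L − Z_0)/(Z_L + Z_0) = (8.3 − j47.8)/(108.3 − j47.8)
|Γ| = 48.5/118 = 0.41
VSWR = (1 + |Γ|)/(1 − |Γ|) = 1.41/0.59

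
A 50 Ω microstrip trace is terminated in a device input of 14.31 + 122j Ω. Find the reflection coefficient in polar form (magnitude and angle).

Γ = (Z_L − Z_0)/(Z_L + Z_0) = (-35.69 + j122)/(64.31 + j122)
|Γ| = 127/138 = 0.922

Γ ≈ 0.922 ∠ 44.1°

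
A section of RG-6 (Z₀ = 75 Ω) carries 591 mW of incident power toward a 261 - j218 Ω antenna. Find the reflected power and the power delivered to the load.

|Γ| = |(186 − j218)/(336 − j218)| = 0.715
|Γ|² = 0.512
P_refl = |Γ|²·P_inc = 303 mW, P_del = (1 − |Γ|²)·P_inc = 288 mW

P_reflected ≈ 303 mW; P_delivered ≈ 288 mW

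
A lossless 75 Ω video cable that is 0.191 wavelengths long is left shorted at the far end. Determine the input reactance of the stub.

X_in ≈ 193 Ω (inductive)

βl = 2π × 0.191 = 68.8°
tan(βl) = 2.57
For a shorted stub, Z_in = jZ_0·tan(βl)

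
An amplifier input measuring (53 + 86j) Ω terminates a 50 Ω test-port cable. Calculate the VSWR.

Γ = (Z_L − Z_0)/(Z_L + Z_0) = (3 + j86)/(103 + j86)
|Γ| = 86.1/134 = 0.641
VSWR = (1 + |Γ|)/(1 − |Γ|) = 1.64/0.359

VSWR ≈ 4.58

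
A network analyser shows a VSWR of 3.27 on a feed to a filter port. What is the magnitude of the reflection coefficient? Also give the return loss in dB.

|Γ| = (S − 1)/(S + 1) = (3.27 − 1)/(3.27 + 1) = 2.27/4.27
RL = −20·log₁₀|Γ| = −20·log₁₀(0.532)

|Γ| ≈ 0.532; return loss ≈ 5.49 dB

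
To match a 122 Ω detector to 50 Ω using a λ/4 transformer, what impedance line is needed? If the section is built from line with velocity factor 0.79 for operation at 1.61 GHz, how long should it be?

Z_qwt ≈ 78.1 Ω; length ≈ 3.68 cm

Z_qwt = √(Z_0·R_L) = √(50 × 122) = √6100
λ = 0.79·c/f = 0.147 m, so l = λ/4 = 0.0368 m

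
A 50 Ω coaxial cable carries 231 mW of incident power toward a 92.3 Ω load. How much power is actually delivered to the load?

Γ = (92.3 − 50)/(92.3 + 50) = 0.297
|Γ|² = 0.0884
P_refl = |Γ|²·P_inc = 20.4 mW, P_del = (1 − |Γ|²)·P_inc = 211 mW

P_delivered ≈ 211 mW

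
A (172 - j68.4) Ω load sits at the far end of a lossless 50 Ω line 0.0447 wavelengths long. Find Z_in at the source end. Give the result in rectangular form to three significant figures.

βl = 2π × 0.0447 = 16.1°
tan(βl) = tan(16.1°) = 0.288
Z_in = Z_0·(Z_L + jZ_0·tanβl)/(Z_0 + jZ_L·tanβl)
     = 50·(172 − j54)/(69.7 + j49.6)

Z_in ≈ 63.6 − j84 Ω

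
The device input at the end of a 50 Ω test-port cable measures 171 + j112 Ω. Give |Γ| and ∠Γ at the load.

Γ ≈ 0.665 ∠ 15.9°

Γ = (Z_L − Z_0)/(Z_L + Z_0) = (121 + j112)/(221 + j112)
|Γ| = 165/248 = 0.665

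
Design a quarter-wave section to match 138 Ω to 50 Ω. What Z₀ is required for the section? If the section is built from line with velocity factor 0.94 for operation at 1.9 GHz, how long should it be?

Z_qwt ≈ 83.1 Ω; length ≈ 3.71 cm

Z_qwt = √(Z_0·R_L) = √(50 × 138) = √6900
λ = 0.94·c/f = 0.148 m, so l = λ/4 = 0.0371 m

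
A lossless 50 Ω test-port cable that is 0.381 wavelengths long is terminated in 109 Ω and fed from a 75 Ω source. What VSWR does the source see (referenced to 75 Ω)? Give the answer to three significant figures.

βl = 2π × 0.381 = 137°
tan(βl) = -0.927
Z_in = Z_0·(Z_L + jZ_0·tanβl)/(Z_0 + jZ_L·tanβl) = 39.9 + j34.2 Ω
Γ_s = (Z_in − Z_s)/(Z_in + Z_s) = (-35.1 + j34.2)/(115 + j34.2), |Γ_s| = 0.409
VSWR = (1 + |Γ_s|)/(1 − |Γ_s|)

VSWR ≈ 2.39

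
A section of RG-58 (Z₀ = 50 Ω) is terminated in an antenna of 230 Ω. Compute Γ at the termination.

Γ = (Z_L − Z_0)/(Z_L + Z_0) = (230 − 50)/(230 + 50) = 180/280

Γ = 0.643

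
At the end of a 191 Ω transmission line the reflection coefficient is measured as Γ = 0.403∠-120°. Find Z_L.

Z_L ≈ 102 − j85.2 Ω

Z_L = Z_0·(1 + Γ)/(1 − Γ) = 191·(0.799 − j0.349)/(1.2 + j0.349)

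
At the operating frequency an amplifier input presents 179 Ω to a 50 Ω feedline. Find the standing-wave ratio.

VSWR ≈ 3.58

Γ = (179 − 50)/(179 + 50) = 0.563
VSWR = (1 + 0.563)/(1 − 0.563)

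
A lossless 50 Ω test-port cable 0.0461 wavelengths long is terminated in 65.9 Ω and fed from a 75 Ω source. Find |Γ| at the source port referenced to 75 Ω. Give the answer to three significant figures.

βl = 2π × 0.0461 = 16.6°
tan(βl) = 0.298
Z_in = Z_0·(Z_L + jZ_0·tanβl)/(Z_0 + jZ_L·tanβl) = 62.2 − j9.52 Ω
Γ_s = (Z_in − Z_s)/(Z_in + Z_s) = (-12.8 − j9.52)/(137 − j9.52), |Γ_s| = 0.116

|Γ| ≈ 0.116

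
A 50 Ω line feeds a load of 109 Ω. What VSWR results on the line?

VSWR ≈ 2.18

Γ = (109 − 50)/(109 + 50) = 0.371
VSWR = (1 + 0.371)/(1 − 0.371)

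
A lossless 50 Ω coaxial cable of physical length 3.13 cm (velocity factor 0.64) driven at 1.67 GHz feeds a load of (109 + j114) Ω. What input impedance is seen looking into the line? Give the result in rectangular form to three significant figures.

λ = v/f = 0.64·c / 1.67 GHz = 0.115 m
βl = 2π·l/λ = 2π × 0.272 = 98°
tan(βl) = tan(98°) = -7.11
Z_in = Z_0·(Z_L + jZ_0·tanβl)/(Z_0 + jZ_L·tanβl)
     = 50·(109 − j241)/(860 − j775)

Z_in ≈ 10.5 − j4.6 Ω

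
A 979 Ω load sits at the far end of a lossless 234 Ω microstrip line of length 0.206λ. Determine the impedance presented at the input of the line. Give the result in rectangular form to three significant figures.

Z_in ≈ 60.2 − j62.3 Ω

βl = 2π × 0.206 = 74.2°
tan(βl) = tan(74.2°) = 3.52
Z_in = Z_0·(Z_L + jZ_0·tanβl)/(Z_0 + jZ_L·tanβl)
     = 234·(979 + j825)/(234 + j3450)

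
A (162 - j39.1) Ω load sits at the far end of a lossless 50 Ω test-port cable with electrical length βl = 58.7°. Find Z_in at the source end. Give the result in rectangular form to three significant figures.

tan(βl) = tan(58.7°) = 1.64
Z_in = Z_0·(Z_L + jZ_0·tanβl)/(Z_0 + jZ_L·tanβl)
     = 50·(162 + j43.1)/(114 + j266)

Z_in ≈ 17.9 − j22.7 Ω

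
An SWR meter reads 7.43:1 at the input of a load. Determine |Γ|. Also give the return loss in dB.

|Γ| ≈ 0.763; return loss ≈ 2.35 dB

|Γ| = (S − 1)/(S + 1) = (7.43 − 1)/(7.43 + 1) = 6.43/8.43
RL = −20·log₁₀|Γ| = −20·log₁₀(0.763)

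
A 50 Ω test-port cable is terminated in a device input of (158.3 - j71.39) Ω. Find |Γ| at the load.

|Γ| ≈ 0.589

Γ = (Z_L − Z_0)/(Z_L + Z_0) = (108.3 − j71.39)/(208.3 − j71.39)
|Γ| = 130/220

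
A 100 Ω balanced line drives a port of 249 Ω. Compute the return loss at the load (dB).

Γ = (249 − 100)/(249 + 100) = 0.427
RL = −20·log₁₀|Γ| = −20·log₁₀(0.427)

RL ≈ 7.39 dB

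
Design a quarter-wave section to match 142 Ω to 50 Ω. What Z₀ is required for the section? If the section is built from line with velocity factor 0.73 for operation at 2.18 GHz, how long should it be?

Z_qwt ≈ 84.3 Ω; length ≈ 2.51 cm

Z_qwt = √(Z_0·R_L) = √(50 × 142) = √7100
λ = 0.73·c/f = 0.1 m, so l = λ/4 = 0.0251 m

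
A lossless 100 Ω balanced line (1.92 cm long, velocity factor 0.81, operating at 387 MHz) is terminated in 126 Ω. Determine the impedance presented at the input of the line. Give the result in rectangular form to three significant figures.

λ = v/f = 0.81·c / 387 MHz = 0.628 m
βl = 2π·l/λ = 2π × 0.0306 = 11°
tan(βl) = tan(11°) = 0.195
Z_in = Z_0·(Z_L + jZ_0·tanβl)/(Z_0 + jZ_L·tanβl)
     = 100·(126 + j19.5)/(100 + j24.5)

Z_in ≈ 123 − j10.8 Ω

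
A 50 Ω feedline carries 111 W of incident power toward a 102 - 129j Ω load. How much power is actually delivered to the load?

|Γ| = |(52 − j129)/(152 − j129)| = 0.698
|Γ|² = 0.487
P_refl = |Γ|²·P_inc = 54 W, P_del = (1 − |Γ|²)·P_inc = 57 W

P_delivered ≈ 57 W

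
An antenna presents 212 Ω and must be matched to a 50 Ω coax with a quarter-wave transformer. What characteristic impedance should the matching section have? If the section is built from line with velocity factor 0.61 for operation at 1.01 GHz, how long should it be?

Z_qwt = √(Z_0·R_L) = √(50 × 212) = √10600
λ = 0.61·c/f = 0.181 m, so l = λ/4 = 0.0453 m

Z_qwt ≈ 103 Ω; length ≈ 4.53 cm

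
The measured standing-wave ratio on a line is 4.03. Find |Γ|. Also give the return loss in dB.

|Γ| ≈ 0.602; return loss ≈ 4.4 dB

|Γ| = (S − 1)/(S + 1) = (4.03 − 1)/(4.03 + 1) = 3.03/5.03
RL = −20·log₁₀|Γ| = −20·log₁₀(0.602)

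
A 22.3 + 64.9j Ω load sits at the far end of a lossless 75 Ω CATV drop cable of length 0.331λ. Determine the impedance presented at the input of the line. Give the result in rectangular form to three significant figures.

βl = 2π × 0.331 = 119°
tan(βl) = tan(119°) = -1.79
Z_in = Z_0·(Z_L + jZ_0·tanβl)/(Z_0 + jZ_L·tanβl)
     = 75·(22.3 − j69.5)/(191 − j40)

Z_in ≈ 13.8 − j24.4 Ω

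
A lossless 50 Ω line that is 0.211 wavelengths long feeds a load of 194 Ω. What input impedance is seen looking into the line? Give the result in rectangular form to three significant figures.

βl = 2π × 0.211 = 76°
tan(βl) = tan(76°) = 4
Z_in = Z_0·(Z_L + jZ_0·tanβl)/(Z_0 + jZ_L·tanβl)
     = 50·(194 + j200)/(50 + j776)

Z_in ≈ 13.6 − j11.6 Ω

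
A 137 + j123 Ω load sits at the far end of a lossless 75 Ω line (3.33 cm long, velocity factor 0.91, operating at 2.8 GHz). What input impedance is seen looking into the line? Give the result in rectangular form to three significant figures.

λ = v/f = 0.91·c / 2.8 GHz = 0.0975 m
βl = 2π·l/λ = 2π × 0.342 = 123°
tan(βl) = tan(123°) = -1.54
Z_in = Z_0·(Z_L + jZ_0·tanβl)/(Z_0 + jZ_L·tanβl)
     = 75·(137 + j7.31)/(265 − j211)

Z_in ≈ 22.7 + j20.2 Ω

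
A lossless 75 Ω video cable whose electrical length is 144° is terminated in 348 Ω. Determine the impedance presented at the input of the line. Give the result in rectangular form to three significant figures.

tan(βl) = tan(144°) = -0.727
Z_in = Z_0·(Z_L + jZ_0·tanβl)/(Z_0 + jZ_L·tanβl)
     = 75·(348 − j54.5)/(75 − j253)

Z_in ≈ 43 + j90.5 Ω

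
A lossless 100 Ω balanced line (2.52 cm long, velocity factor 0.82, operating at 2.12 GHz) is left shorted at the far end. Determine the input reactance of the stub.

X_in ≈ 478 Ω (inductive)

λ = v/f = 0.82·c / 2.12 GHz = 0.116 m
βl = 2π·l/λ = 2π × 0.217 = 78.2°
tan(βl) = 4.78
For a shorted stub, Z_in = jZ_0·tan(βl)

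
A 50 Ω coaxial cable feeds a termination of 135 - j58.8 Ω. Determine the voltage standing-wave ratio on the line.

Γ = (Z_L − Z_0)/(Z_L + Z_0) = (85 − j58.8)/(185 − j58.8)
|Γ| = 103/194 = 0.532
VSWR = (1 + |Γ|)/(1 − |Γ|) = 1.53/0.468

VSWR ≈ 3.28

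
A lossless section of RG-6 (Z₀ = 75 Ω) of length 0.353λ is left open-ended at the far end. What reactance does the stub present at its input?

βl = 2π × 0.353 = 127°
tan(βl) = -1.32
For an open-ended stub, Z_in = −jZ_0·cot(βl) = −jZ_0/tan(βl)

X_in ≈ 56.7 Ω (inductive)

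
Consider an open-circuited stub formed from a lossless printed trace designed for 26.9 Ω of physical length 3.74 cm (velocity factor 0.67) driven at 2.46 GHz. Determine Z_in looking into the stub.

Z_in ≈ +j98.9 Ω

λ = v/f = 0.67·c / 2.46 GHz = 0.0817 m
βl = 2π·l/λ = 2π × 0.458 = 165°
tan(βl) = -0.272
For an open-circuited stub, Z_in = −jZ_0·cot(βl) = −jZ_0/tan(βl)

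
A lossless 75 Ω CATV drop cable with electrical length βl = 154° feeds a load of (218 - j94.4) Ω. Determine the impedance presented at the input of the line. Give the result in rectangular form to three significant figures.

Z_in ≈ 125 + j120 Ω

tan(βl) = tan(154°) = -0.488
Z_in = Z_0·(Z_L + jZ_0·tanβl)/(Z_0 + jZ_L·tanβl)
     = 75·(218 − j131)/(29 − j106)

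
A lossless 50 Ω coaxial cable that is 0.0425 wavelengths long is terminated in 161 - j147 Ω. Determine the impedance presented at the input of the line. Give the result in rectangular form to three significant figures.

Z_in ≈ 42.9 − j94.8 Ω

βl = 2π × 0.0425 = 15.3°
tan(βl) = tan(15.3°) = 0.274
Z_in = Z_0·(Z_L + jZ_0·tanβl)/(Z_0 + jZ_L·tanβl)
     = 50·(161 − j133)/(90.2 + j44)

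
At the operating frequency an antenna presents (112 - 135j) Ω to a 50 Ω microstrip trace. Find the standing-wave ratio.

VSWR ≈ 5.77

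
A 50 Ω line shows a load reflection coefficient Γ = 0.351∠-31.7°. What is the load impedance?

Z_L ≈ 83.4 − j35.1 Ω

Z_L = Z_0·(1 + Γ)/(1 − Γ) = 50·(1.3 − j0.184)/(0.701 + j0.184)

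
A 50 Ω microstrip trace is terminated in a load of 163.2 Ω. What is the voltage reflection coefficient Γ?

Γ = 0.531

Γ = (Z_L − Z_0)/(Z_L + Z_0) = (163.2 − 50)/(163.2 + 50) = 113.2/213.2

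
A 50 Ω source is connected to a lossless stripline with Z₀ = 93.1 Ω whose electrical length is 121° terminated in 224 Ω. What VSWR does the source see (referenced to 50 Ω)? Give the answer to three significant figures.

VSWR ≈ 2.34

tan(βl) = -1.66
Z_in = Z_0·(Z_L + jZ_0·tanβl)/(Z_0 + jZ_L·tanβl) = 49.6 + j43.6 Ω
Γ_s = (Z_in − Z_s)/(Z_in + Z_s) = (-0.427 + j43.6)/(99.6 + j43.6), |Γ_s| = 0.401
VSWR = (1 + |Γ_s|)/(1 − |Γ_s|)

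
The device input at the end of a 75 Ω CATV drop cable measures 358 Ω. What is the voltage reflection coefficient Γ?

Γ = (Z_L − Z_0)/(Z_L + Z_0) = (358 − 75)/(358 + 75) = 283/433

Γ = 0.654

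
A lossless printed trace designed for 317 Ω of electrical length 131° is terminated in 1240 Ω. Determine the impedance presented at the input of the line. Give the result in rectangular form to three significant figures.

tan(βl) = tan(131°) = -1.15
Z_in = Z_0·(Z_L + jZ_0·tanβl)/(Z_0 + jZ_L·tanβl)
     = 317·(1240 − j365)/(317 − j1430)

Z_in ≈ 136 + j245 Ω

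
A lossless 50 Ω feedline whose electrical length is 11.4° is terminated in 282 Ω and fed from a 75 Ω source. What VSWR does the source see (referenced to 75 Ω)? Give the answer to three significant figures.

tan(βl) = 0.202
Z_in = Z_0·(Z_L + jZ_0·tanβl)/(Z_0 + jZ_L·tanβl) = 128 − j135 Ω
Γ_s = (Z_in − Z_s)/(Z_in + Z_s) = (53 − j135)/(203 − j135), |Γ_s| = 0.596
VSWR = (1 + |Γ_s|)/(1 − |Γ_s|)

VSWR ≈ 3.95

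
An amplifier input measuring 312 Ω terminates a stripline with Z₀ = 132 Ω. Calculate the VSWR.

VSWR ≈ 2.36

Γ = (312 − 132)/(312 + 132) = 0.405
VSWR = (1 + 0.405)/(1 − 0.405)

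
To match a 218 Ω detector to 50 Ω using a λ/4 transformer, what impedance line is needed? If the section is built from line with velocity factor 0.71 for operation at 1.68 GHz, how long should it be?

Z_qwt = √(Z_0·R_L) = √(50 × 218) = √10900
λ = 0.71·c/f = 0.127 m, so l = λ/4 = 0.0317 m

Z_qwt ≈ 104 Ω; length ≈ 3.17 cm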